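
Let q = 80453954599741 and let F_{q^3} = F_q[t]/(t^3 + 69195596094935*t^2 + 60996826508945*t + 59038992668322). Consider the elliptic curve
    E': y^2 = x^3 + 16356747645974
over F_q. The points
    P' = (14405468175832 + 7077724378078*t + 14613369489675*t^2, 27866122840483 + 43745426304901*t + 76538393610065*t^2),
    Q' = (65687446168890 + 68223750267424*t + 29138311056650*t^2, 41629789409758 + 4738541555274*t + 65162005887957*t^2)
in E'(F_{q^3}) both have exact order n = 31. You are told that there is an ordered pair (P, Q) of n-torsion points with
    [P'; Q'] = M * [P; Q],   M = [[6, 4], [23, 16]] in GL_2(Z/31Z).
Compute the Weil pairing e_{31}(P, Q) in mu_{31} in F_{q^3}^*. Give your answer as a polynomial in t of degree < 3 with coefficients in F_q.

23109110379108 + 63492593509545*t + 20703789761516*t^2

Since e_{31}(P,P)=e_{31}(Q,Q)=1 and e_{31}(Q,P)=e_{31}(P,Q)^{-1}, expanding e_{31}(6*P + 4*Q,23*P + 16*Q) leaves e(P,Q)^det(M).
det(M) mod 31 = 4; its inverse in (Z/31)^* is 8 (check: 4*8 mod 31 = 1).
Run Miller on y^2=x^3+16356747645974 over F_{80453954599741}: ladder 11111 (5 bits); e = f_P(D_Q)/f_Q(D_P).
So e_{31}(P',Q') = 15036975432535 + 10548034875571*t + 32484454196316*t^2.
Finally e_{31}(P,Q) = 23109110379108 + 63492593509545*t + 20703789761516*t^2.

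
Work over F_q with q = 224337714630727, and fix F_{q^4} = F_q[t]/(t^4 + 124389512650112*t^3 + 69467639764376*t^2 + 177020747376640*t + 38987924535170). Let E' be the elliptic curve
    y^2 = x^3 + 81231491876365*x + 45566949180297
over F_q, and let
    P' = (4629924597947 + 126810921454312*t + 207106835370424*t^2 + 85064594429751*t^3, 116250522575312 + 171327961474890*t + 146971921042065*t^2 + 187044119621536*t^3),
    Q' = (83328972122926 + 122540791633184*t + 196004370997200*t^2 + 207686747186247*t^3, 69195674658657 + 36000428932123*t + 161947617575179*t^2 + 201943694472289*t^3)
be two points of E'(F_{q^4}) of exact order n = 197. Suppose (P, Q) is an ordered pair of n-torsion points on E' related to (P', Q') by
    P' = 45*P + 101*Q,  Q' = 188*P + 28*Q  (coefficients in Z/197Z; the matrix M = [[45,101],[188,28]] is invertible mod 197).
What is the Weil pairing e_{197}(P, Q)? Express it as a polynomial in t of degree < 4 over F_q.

175849158742960 + 100566755478250*t + 70756003633558*t^2 + 193058362169598*t^3

Since e_{197}(P,P)=e_{197}(Q,Q)=1 and e_{197}(Q,P)=e_{197}(P,Q)^{-1}, expanding e_{197}(45*P + 101*Q,188*P + 28*Q) leaves e(P,Q)^det(M).
Inverting 2 mod 197: 99. Thus e_{197}(P,Q) = e(P',Q')^{99}.
n = 197 = (11000101)_2 (8 bits, wt 4); accumulate f_{197,P'}(Q'+S)/f_{197,P'}(S) along the 7-step ladder.
So e_{197}(P',Q') = 54510163084112 + 36129899743549*t + 4422408609525*t^2 + 22744586361700*t^3.
Raise to 99: e(P,Q) = 175849158742960 + 100566755478250*t + 70756003633558*t^2 + 193058362169598*t^3 in mu_{197}.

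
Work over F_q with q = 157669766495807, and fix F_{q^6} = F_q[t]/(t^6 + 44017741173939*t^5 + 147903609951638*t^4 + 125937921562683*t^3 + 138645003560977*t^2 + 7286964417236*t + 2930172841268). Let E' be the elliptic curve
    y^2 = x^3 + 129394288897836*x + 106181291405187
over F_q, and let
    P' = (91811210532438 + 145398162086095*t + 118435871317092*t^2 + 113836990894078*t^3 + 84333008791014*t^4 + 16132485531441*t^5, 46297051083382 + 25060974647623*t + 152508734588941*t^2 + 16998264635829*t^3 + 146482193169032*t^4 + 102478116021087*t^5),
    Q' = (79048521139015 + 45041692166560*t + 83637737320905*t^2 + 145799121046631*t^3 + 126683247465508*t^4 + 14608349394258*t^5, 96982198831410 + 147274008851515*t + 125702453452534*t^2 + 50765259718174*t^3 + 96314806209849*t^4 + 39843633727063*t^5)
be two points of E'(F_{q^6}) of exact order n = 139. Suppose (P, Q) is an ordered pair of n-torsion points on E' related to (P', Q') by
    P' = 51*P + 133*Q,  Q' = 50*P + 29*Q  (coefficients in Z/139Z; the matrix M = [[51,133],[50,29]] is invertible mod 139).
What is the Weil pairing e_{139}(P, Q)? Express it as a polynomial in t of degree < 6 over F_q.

e_{139}(aP+bQ,cP+dQ) = e_{139}(P,Q)^(ad-bc); with (a,b,c,d)=(51,133,50,29) this gives the det-139 law.
Inverting 111 mod 139: 134. Thus e_{139}(P,Q) = e(P',Q')^{134}.
Run Miller on y^2=x^3+129394288897836*x+106181291405187 over F_{157669766495807}: ladder 10001011 (8 bits); e = f_P(D_Q)/f_Q(D_P).
The quotient is 59259490501707 + 22461684818356*t + 120850448464998*t^2 + 57213913928421*t^3 + 86717506295243*t^4 + 118743474648872*t^5.
Finally e_{139}(P,Q) = 25146893956903 + 120372495878205*t + 116873944573923*t^2 + 61530261247923*t^3 + 41965121393088*t^4 + 81216267395492*t^5.

25146893956903 + 120372495878205*t + 116873944573923*t^2 + 61530261247923*t^3 + 41965121393088*t^4 + 81216267395492*t^5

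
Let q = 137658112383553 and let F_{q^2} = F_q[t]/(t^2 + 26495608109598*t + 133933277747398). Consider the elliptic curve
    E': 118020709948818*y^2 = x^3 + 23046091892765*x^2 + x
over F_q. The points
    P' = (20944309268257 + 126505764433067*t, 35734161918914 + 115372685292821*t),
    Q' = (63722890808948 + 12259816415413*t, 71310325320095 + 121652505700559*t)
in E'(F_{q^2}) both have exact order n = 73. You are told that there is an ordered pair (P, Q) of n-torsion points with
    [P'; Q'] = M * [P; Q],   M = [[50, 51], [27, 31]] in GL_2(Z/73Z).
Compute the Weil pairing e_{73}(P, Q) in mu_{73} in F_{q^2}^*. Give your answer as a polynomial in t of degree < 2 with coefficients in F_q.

135273231230835 + 53236864232712*t

Alternating bilinearity on E[73] (values in mu_{73} in F_{137658112383553^2}) gives e(P',Q') = e(P,Q)^det(M).
50*31 - 51*27 = 173; reduced mod 73: det = 27, inverse 46.
(x,y)|->(64642620523928x+134737547460587,64642620523928y) sends E' to y^2=x^3+43327423858025*x+52612196279423.
n = 73 = (1001001)_2 (7 bits, wt 3); accumulate f_{73,P'}(Q'+S)/f_{73,P'}(S) along the 6-step ladder.
e_{73}(P',Q') = 2598579150870 + 3875310160423*t.
(2598579150870 + 3875310160423*t)^{46} mod (137658112383553,f) = 135273231230835 + 53236864232712*t.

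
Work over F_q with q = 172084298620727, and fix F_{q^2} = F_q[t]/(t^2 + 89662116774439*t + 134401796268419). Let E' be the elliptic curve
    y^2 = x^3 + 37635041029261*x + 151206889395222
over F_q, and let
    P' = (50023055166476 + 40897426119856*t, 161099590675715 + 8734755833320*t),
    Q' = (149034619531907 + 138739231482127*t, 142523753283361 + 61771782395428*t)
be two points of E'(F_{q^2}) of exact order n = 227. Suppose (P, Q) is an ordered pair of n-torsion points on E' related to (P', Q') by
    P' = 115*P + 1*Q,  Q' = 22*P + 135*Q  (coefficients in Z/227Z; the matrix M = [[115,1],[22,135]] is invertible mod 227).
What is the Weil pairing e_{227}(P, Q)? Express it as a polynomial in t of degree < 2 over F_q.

151177296303835 + 128084784531736*t

Since e_{227}(P,P)=e_{227}(Q,Q)=1 and e_{227}(Q,P)=e_{227}(P,Q)^{-1}, expanding e_{227}(115*P + 1*Q,22*P + 135*Q) leaves e(P,Q)^det(M).
Inverting 67 mod 227: 61. Thus e_{227}(P,Q) = e(P',Q')^{61}.
n = 227 = (11100011)_2 (8 bits, wt 5); accumulate f_{227,P'}(Q'+S)/f_{227,P'}(S) along the 7-step ladder.
Miller gives e_{227}(P',Q') = 21977940153116 + 23939475289409*t in F_{172084298620727^2}.
Hence e(P,Q) = 151177296303835 + 128084784531736*t in F_{172084298620727^2}^*.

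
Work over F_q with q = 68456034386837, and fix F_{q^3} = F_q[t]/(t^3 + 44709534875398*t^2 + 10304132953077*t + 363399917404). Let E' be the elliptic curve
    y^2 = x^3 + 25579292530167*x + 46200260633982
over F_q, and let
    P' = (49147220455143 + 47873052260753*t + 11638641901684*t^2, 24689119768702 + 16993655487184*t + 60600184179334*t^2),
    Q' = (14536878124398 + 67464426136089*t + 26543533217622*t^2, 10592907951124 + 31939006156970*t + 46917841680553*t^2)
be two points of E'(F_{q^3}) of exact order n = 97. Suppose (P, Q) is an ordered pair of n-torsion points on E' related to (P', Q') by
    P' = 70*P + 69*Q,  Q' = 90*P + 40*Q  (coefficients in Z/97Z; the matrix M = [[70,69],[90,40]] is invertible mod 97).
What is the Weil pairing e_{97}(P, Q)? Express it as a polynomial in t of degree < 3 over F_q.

e_{97} is bilinear + alternating on E[97], so e_{97}(70*P + 69*Q, 90*P + 40*Q) = e_{97}(P,Q)^(70*40-69*90).
Hence e(P,Q) = e(P',Q')^{84} where 84 = 82^{-1} mod 97.
n = 97 = (1100001)_2 (7 bits, wt 3); accumulate f_{97,P'}(Q'+S)/f_{97,P'}(S) along the 6-step ladder.
e_{97}(P',Q') = 22427801139891 + 41728970701832*t + 66104548270838*t^2.
e_{97}(P,Q) = (22427801139891 + 41728970701832*t + 66104548270838*t^2)^{84} = 49627745814646 + 54602930137747*t + 63188176980422*t^2.

49627745814646 + 54602930137747*t + 63188176980422*t^2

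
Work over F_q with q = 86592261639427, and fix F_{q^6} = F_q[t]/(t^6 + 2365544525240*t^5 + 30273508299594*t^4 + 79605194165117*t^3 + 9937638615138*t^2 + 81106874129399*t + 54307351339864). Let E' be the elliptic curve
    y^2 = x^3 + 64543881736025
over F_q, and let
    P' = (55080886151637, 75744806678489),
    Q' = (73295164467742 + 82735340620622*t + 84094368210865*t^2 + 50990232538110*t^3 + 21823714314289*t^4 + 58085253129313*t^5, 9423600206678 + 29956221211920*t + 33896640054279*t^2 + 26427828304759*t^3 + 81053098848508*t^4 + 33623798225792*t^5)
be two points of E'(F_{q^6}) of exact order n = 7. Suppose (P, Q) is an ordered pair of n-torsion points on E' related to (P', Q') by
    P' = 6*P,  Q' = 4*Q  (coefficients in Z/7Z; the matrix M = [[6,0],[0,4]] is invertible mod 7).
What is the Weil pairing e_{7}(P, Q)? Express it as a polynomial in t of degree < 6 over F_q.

31100462862317 + 24468313436962*t + 1096688513974*t^2 + 28287874835596*t^3 + 14125024728304*t^4 + 45395479233382*t^5

The 7-Weil pairing on E[7] over F_{86592261639427} is alternating-bilinear: e_{7}(P',Q') = e_{7}(P,Q)^det(M).
det(M) mod 7 = 3; its inverse in (Z/7)^* is 5 (check: 3*5 mod 7 = 1).
Run Miller on y^2=x^3+64543881736025 over F_{86592261639427}: ladder 111 (3 bits); e = f_P(D_Q)/f_Q(D_P).
The quotient is 55086568176684 + 36028434678330*t + 1672828134094*t^2 + 18197536640436*t^3 + 63260955980995*t^4 + 26066255059823*t^5.
Thus e_{7}(P,Q) = 31100462862317 + 24468313436962*t + 1096688513974*t^2 + 28287874835596*t^3 + 14125024728304*t^4 + 45395479233382*t^5.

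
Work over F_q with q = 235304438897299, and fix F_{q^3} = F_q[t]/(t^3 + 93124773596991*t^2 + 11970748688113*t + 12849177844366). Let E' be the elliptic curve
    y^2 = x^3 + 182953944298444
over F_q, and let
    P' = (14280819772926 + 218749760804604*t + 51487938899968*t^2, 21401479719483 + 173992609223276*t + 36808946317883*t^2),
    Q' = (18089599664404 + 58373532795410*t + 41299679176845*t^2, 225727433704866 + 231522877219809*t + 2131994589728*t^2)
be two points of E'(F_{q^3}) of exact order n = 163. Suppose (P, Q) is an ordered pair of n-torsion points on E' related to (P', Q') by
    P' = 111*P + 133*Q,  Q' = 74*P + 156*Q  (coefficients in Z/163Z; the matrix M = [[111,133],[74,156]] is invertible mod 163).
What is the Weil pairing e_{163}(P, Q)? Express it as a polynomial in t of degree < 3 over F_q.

199366328773165 + 40544323249077*t + 214081197964618*t^2

Since e_{163}(P,P)=e_{163}(Q,Q)=1 and e_{163}(Q,P)=e_{163}(P,Q)^{-1}, expanding e_{163}(111*P + 133*Q,74*P + 156*Q) leaves e(P,Q)^det(M).
111*156 - 133*74 = 7474; reduced mod 163: det = 139, inverse 129.
8-bit Miller (10100011) on E'/F_{235304438897299} with a'=0, b'=182953944298444: accumulate tangent/chord ratios at Q'+S and P'+S'.
The quotient is 71423940950799 + 65732670850915*t + 82476747844295*t^2.
Finally e_{163}(P,Q) = 199366328773165 + 40544323249077*t + 214081197964618*t^2.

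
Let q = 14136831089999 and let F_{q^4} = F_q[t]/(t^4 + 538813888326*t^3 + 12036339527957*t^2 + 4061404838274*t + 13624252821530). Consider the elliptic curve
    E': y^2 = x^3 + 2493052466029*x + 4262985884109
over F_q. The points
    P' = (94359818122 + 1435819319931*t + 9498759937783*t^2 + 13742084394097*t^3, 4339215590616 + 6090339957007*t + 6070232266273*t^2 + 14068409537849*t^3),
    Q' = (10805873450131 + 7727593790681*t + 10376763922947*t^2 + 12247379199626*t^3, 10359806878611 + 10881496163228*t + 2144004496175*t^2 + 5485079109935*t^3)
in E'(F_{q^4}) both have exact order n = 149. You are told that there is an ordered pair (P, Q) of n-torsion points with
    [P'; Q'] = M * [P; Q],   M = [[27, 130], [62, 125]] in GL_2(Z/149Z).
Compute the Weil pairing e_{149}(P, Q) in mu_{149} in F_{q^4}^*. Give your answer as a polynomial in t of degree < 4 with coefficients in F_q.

1118388850306 + 2362979357344*t + 12906108644229*t^2 + 3675004879568*t^3

Since e_{149}(P,P)=e_{149}(Q,Q)=1 and e_{149}(Q,P)=e_{149}(P,Q)^{-1}, expanding e_{149}(27*P + 130*Q,62*P + 125*Q) leaves e(P,Q)^det(M).
Inverting 83 mod 149: 79. Thus e_{149}(P,Q) = e(P',Q')^{79}.
Miller loop for e_{149} over F_{14136831089999^4}: bits of 149 = 10010101; 7 double steps + 3 add steps, l/v at each.
Miller gives e_{149}(P',Q') = 5933694768592 + 1182521586793*t + 12585317328651*t^2 + 6740391846210*t^3 in F_{14136831089999^4}.
Thus e_{149}(P,Q) = 1118388850306 + 2362979357344*t + 12906108644229*t^2 + 3675004879568*t^3.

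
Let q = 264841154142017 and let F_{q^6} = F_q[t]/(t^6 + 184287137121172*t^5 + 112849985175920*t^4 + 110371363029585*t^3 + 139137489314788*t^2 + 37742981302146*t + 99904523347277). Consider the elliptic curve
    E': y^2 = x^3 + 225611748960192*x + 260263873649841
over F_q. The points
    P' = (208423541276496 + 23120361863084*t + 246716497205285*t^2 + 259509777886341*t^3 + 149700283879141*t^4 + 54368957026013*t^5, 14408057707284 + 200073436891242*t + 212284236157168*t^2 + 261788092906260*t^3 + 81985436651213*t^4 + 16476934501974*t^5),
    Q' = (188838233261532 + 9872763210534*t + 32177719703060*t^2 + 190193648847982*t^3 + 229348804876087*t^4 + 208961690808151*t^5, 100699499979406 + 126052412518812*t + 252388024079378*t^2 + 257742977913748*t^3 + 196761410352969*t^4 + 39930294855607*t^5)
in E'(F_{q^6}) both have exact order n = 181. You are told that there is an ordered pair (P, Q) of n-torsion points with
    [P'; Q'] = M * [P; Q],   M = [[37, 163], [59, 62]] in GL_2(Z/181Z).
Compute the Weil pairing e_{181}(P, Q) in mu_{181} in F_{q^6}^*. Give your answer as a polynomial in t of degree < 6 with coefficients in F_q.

128462879822884 + 184748480823018*t + 103504823007674*t^2 + 45309654350049*t^3 + 202992006956569*t^4 + 190610698498500*t^5

Under M = [[37,163],[59,62]] in GL_2(Z/181), e_{181}(P',Q') = e_{181}(P,Q)^(37*62-163*59 mod 181).
Hence e(P,Q) = e(P',Q')^{157} where 157 = 98^{-1} mod 181.
Double-and-add over 10110101: 8-1 doublings, 5-1 additions; each step l_{T,T}/v_{2T} or l_{T,P'}/v at Q'+S for random S.
The quotient is 121454041936337 + 86545837891474*t + 197297604013188*t^2 + 174099849166118*t^3 + 81849250009017*t^4 + 160711992599395*t^5.
Thus e_{181}(P,Q) = 128462879822884 + 184748480823018*t + 103504823007674*t^2 + 45309654350049*t^3 + 202992006956569*t^4 + 190610698498500*t^5.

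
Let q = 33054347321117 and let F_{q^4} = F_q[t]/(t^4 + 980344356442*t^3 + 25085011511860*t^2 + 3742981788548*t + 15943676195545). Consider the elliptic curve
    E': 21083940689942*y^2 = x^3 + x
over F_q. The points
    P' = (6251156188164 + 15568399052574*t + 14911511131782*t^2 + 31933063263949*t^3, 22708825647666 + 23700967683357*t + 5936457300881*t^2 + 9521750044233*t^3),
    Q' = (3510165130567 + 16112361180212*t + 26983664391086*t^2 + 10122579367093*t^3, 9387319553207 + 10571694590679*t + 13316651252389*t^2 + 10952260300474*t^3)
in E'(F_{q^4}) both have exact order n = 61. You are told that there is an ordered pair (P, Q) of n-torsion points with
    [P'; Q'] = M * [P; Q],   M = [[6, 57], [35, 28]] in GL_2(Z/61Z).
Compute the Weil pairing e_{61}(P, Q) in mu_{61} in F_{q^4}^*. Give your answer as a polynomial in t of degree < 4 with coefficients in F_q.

Since e_{61}(P,P)=e_{61}(Q,Q)=1 and e_{61}(Q,P)=e_{61}(P,Q)^{-1}, expanding e_{61}(6*P + 57*Q,35*P + 28*Q) leaves e(P,Q)^det(M).
6*28 - 57*35 = -1827; reduced mod 61: det = 3, inverse 41.
Set x_W=5237468452227*u, y_W=5237468452227*v; then E': y_W^2=x_W^3+16840205704248*x_W.
Build f_{61,P'} and f_{61,Q'} via the 6-bit ladder of 61=111101_2; evaluate at shifted divisors; quotient in F_{33054347321117^4}.
e_{61}(P',Q') = 22729628131497 + 13559402967241*t + 1264837463100*t^2 + 16118068596034*t^3.
e_{61}(P,Q) = (22729628131497 + 13559402967241*t + 1264837463100*t^2 + 16118068596034*t^3)^{41} = 15032099425502 + 1556280315321*t + 10472932355129*t^2 + 19528166097631*t^3.

15032099425502 + 1556280315321*t + 10472932355129*t^2 + 19528166097631*t^3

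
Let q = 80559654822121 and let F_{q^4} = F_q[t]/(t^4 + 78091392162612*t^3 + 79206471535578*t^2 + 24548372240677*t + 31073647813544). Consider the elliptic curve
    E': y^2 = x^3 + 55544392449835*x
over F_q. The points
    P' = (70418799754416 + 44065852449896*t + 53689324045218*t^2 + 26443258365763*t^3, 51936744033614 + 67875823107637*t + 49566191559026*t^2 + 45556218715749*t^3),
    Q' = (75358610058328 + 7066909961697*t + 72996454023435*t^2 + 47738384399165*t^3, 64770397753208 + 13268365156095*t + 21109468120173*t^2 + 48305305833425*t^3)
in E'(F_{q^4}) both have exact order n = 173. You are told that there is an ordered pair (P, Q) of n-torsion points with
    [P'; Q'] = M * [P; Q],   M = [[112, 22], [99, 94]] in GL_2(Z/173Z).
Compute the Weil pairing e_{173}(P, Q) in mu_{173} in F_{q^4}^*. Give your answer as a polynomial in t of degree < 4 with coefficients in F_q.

e_{173}(aP+bQ,cP+dQ) = e_{173}(P,Q)^(ad-bc); with (a,b,c,d)=(112,22,99,94) this gives the det-173 law.
112*94 - 22*99 = 8350; reduced mod 173: det = 46, inverse 79.
Run Miller on y^2=x^3+55544392449835*x over F_{80559654822121}: ladder 10101101 (8 bits); e = f_P(D_Q)/f_Q(D_P).
f_P(D_Q)/f_Q(D_P) = 66265330358616 + 11573114393777*t + 25551468781600*t^2 + 17047443004004*t^3.
Hence e(P,Q) = 55908338507925 + 26289154410560*t + 63599955306550*t^2 + 60691733754379*t^3 in F_{80559654822121^4}^*.

55908338507925 + 26289154410560*t + 63599955306550*t^2 + 60691733754379*t^3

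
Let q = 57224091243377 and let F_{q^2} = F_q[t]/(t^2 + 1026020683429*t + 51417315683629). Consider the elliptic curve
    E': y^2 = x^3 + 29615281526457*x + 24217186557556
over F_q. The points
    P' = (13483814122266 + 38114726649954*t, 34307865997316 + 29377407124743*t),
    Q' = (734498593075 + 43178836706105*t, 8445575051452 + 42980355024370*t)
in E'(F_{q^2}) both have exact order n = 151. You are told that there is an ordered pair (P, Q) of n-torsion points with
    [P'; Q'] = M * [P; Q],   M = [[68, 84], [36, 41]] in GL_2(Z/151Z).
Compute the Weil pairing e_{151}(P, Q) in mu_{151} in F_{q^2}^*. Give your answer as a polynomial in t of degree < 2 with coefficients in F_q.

14370227200517 + 29189765681832*t

e_{151} is bilinear + alternating on E[151], so e_{151}(68*P + 84*Q, 36*P + 41*Q) = e_{151}(P,Q)^(68*41-84*36).
So e_{151}(P,Q) = e_{151}(P',Q')^{135}, since 66*135 = 1 mod 151.
8-bit Miller (10010111) on E'/F_{57224091243377} with a'=29615281526457, b'=24217186557556: accumulate tangent/chord ratios at Q'+S and P'+S'.
f_P(D_Q)/f_Q(D_P) = 13310494728339 + 35913899070948*t.
(13310494728339 + 35913899070948*t)^{135} mod (57224091243377,f) = 14370227200517 + 29189765681832*t.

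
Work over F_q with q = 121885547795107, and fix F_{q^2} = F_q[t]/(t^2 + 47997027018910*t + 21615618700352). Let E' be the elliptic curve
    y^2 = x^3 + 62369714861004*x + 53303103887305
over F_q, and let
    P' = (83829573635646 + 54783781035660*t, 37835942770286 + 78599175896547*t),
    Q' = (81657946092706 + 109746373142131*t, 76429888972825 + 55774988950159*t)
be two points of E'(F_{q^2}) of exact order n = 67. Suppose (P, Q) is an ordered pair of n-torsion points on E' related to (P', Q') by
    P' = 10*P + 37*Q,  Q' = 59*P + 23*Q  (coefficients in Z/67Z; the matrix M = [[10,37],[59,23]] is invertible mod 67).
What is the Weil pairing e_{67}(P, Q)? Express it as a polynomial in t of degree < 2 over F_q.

92768197174805 + 110040576106702*t

e_{67} is bilinear + alternating on E[67], so e_{67}(10*P + 37*Q, 59*P + 23*Q) = e_{67}(P,Q)^(10*23-37*59).
10*23 - 37*59 = -1953; reduced mod 67: det = 57, inverse 20.
7-bit Miller (1000011) on E'/F_{121885547795107} with a'=62369714861004, b'=53303103887305: accumulate tangent/chord ratios at Q'+S and P'+S'.
The quotient is 68844175029286 + 21088629450391*t.
Finally e_{67}(P,Q) = 92768197174805 + 110040576106702*t.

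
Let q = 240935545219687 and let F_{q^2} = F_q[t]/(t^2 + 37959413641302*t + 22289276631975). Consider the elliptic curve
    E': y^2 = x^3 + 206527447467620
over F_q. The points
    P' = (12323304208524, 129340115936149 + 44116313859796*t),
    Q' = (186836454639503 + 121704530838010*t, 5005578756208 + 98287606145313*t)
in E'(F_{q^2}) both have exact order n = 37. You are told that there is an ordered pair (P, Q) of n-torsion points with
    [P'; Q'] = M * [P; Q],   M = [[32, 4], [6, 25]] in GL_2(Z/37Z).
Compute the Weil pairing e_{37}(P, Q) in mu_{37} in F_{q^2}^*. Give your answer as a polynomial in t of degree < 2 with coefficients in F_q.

e_{37}(aP+bQ,cP+dQ) = e_{37}(P,Q)^(ad-bc); with (a,b,c,d)=(32,4,6,25) this gives the det-37 law.
det(M) mod 37 = 36; its inverse in (Z/37)^* is 36 (check: 36*36 mod 37 = 1).
Miller loop for e_{37} over F_{240935545219687^2}: bits of 37 = 100101; 5 double steps + 2 add steps, l/v at each.
Result: e(P',Q') = 201024637690441 + 180257148967705*t.
Finally e_{37}(P,Q) = 16463563617431 + 60678396251982*t.

16463563617431 + 60678396251982*t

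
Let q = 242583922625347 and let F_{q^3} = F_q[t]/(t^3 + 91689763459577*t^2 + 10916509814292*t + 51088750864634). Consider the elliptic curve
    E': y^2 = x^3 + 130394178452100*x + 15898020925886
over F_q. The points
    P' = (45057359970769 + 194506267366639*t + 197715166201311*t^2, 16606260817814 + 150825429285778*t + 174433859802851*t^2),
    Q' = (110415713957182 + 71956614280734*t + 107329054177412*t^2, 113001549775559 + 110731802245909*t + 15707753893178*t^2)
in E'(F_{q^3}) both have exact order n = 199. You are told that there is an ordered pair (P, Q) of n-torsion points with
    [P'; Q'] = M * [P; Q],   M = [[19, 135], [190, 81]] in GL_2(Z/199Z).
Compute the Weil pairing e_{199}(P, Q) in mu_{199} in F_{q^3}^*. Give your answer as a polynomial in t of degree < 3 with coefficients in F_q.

41248430097936 + 85912370296555*t + 62100993425019*t^2

Under M = [[19,135],[190,81]] in GL_2(Z/199), e_{199}(P',Q') = e_{199}(P,Q)^(19*81-135*190 mod 199).
19*81 - 135*190 = -24111; reduced mod 199: det = 167, inverse 143.
8-bit Miller (11000111) on E'/F_{242583922625347} with a'=130394178452100, b'=15898020925886: accumulate tangent/chord ratios at Q'+S and P'+S'.
Result: e(P',Q') = 237884733056055 + 93871113291455*t + 67465958967883*t^2.
Hence e(P,Q) = 41248430097936 + 85912370296555*t + 62100993425019*t^2 in F_{242583922625347^3}^*.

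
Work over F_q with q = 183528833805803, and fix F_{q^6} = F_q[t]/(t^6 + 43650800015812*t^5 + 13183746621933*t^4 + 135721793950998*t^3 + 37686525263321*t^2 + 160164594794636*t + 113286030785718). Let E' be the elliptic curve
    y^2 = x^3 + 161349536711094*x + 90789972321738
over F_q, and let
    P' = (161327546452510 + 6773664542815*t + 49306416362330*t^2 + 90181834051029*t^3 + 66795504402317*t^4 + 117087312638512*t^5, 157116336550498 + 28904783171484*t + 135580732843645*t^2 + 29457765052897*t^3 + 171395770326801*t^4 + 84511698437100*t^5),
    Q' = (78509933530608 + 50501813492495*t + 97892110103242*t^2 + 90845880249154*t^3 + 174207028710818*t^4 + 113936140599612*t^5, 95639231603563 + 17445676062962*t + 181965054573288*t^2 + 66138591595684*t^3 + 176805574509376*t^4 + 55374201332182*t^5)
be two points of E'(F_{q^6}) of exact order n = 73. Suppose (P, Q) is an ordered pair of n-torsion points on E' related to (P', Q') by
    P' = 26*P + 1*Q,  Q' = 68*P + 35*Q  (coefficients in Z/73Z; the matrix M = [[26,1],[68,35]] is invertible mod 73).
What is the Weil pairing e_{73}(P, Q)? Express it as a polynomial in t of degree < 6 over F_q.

150207977625027 + 27727405456881*t + 20393897345025*t^2 + 155076978543351*t^3 + 7496899022784*t^4 + 38116409220258*t^5

e_{73} is bilinear + alternating on E[73], so e_{73}(26*P + 1*Q, 68*P + 35*Q) = e_{73}(P,Q)^(26*35-1*68).
Hence e(P,Q) = e(P',Q')^{15} where 15 = 39^{-1} mod 73.
Run Miller on y^2=x^3+161349536711094*x+90789972321738 over F_{183528833805803}: ladder 1001001 (7 bits); e = f_P(D_Q)/f_Q(D_P).
Miller gives e_{73}(P',Q') = 31842664609500 + 336226904026*t + 54464112512081*t^2 + 119595722853389*t^3 + 45740859527392*t^4 + 97708758518545*t^5 in F_{183528833805803^6}.
Thus e_{73}(P,Q) = 150207977625027 + 27727405456881*t + 20393897345025*t^2 + 155076978543351*t^3 + 7496899022784*t^4 + 38116409220258*t^5.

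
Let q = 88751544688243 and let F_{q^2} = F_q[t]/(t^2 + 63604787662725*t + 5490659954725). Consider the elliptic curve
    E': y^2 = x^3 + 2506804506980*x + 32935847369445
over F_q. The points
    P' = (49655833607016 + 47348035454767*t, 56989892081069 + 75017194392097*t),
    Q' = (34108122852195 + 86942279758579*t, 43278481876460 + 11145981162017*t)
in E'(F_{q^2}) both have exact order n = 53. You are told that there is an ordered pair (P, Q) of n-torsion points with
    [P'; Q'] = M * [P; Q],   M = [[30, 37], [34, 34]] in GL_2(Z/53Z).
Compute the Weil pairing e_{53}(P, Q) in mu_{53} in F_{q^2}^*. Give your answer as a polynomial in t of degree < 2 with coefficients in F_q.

The 53-Weil pairing on E[53] over F_{88751544688243} is alternating-bilinear: e_{53}(P',Q') = e_{53}(P,Q)^det(M).
Inverting 27 mod 53: 2. Thus e_{53}(P,Q) = e(P',Q')^{2}.
Build f_{53,P'} and f_{53,Q'} via the 6-bit ladder of 53=110101_2; evaluate at shifted divisors; quotient in F_{88751544688243^2}.
So e_{53}(P',Q') = 1371411498412 + 60472634854910*t.
(1371411498412 + 60472634854910*t)^{2} mod (88751544688243,f) = 61462802614863 + 30101235784769*t.

61462802614863 + 30101235784769*t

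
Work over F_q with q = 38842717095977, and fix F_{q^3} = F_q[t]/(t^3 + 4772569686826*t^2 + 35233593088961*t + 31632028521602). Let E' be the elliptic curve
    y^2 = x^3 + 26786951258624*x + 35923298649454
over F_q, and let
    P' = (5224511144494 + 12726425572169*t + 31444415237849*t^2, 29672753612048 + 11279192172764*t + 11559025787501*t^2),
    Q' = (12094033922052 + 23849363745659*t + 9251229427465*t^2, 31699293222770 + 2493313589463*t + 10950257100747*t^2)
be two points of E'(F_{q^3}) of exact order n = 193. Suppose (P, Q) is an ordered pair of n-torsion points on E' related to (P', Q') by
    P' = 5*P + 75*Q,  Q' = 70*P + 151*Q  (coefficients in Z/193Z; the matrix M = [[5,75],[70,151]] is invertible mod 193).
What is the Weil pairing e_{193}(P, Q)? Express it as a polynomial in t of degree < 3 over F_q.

Alternating bilinearity on E[193] (values in mu_{193} in F_{38842717095977^3}) gives e(P',Q') = e(P,Q)^det(M).
Inverting 137 mod 193: 31. Thus e_{193}(P,Q) = e(P',Q')^{31}.
Miller loop for e_{193} over F_{38842717095977^3}: bits of 193 = 11000001; 7 double steps + 2 add steps, l/v at each.
e_{193}(P',Q') = 362972336749 + 14188330594620*t + 35182352559403*t^2.
e_{193}(P,Q) = (362972336749 + 14188330594620*t + 35182352559403*t^2)^{31} = 24608113859099 + 16714404538725*t + 26587262399928*t^2.

24608113859099 + 16714404538725*t + 26587262399928*t^2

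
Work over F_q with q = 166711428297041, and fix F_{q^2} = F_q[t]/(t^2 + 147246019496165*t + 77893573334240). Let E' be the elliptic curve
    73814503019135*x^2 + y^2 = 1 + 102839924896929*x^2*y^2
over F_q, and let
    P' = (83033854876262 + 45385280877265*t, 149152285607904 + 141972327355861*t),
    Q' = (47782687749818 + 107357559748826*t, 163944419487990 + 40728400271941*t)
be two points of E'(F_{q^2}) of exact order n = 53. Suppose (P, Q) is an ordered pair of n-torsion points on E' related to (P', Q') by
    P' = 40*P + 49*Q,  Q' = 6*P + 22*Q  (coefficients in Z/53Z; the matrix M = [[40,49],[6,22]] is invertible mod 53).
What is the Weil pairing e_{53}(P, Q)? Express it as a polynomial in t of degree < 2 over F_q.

109102366579607 + 31278954967647*t

e_{53} is bilinear + alternating on E[53], so e_{53}(40*P + 49*Q, 6*P + 22*Q) = e_{53}(P,Q)^(40*22-49*6).
40*22 - 49*6 = 586; reduced mod 53: det = 3, inverse 18.
Edwards->Montgomery: u=(1+y)/(1-y), v=u/x -> 112637779936203v^2=u^3+57941210149681u^2+u; then x_W=76099358679072u+85012880751691: y^2=x^3+160203279978523*x.
Miller loop for e_{53} over F_{166711428297041^2}: bits of 53 = 110101; 5 double steps + 3 add steps, l/v at each.
f_P(D_Q)/f_Q(D_P) = 33420313692554 + 8626853427097*t.
(33420313692554 + 8626853427097*t)^{18} mod (166711428297041,f) = 109102366579607 + 31278954967647*t.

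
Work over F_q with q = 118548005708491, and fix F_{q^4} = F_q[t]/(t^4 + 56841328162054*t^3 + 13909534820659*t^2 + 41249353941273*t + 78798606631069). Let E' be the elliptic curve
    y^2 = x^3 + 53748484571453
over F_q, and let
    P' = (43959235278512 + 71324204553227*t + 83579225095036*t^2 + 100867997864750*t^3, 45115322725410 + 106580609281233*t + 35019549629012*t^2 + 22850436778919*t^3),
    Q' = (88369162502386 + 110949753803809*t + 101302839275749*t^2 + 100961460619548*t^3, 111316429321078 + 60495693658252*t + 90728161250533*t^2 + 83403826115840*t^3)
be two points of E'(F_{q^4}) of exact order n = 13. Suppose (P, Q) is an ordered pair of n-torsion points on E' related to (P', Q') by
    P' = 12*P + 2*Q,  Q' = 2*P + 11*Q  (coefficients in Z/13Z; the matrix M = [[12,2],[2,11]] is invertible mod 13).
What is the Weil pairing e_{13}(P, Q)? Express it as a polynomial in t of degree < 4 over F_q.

18514212553950 + 93128766146065*t + 66016776698094*t^2 + 89571792298919*t^3

The 13-Weil pairing on E[13] over F_{118548005708491} is alternating-bilinear: e_{13}(P',Q') = e_{13}(P,Q)^det(M).
Hence e(P,Q) = e(P',Q')^{6} where 6 = 11^{-1} mod 13.
Run Miller on y^2=x^3+53748484571453 over F_{118548005708491}: ladder 1101 (4 bits); e = f_P(D_Q)/f_Q(D_P).
Result: e(P',Q') = 57313446274189 + 24546199009167*t + 30427476960145*t^2 + 102306253681028*t^3.
Finally e_{13}(P,Q) = 18514212553950 + 93128766146065*t + 66016776698094*t^2 + 89571792298919*t^3.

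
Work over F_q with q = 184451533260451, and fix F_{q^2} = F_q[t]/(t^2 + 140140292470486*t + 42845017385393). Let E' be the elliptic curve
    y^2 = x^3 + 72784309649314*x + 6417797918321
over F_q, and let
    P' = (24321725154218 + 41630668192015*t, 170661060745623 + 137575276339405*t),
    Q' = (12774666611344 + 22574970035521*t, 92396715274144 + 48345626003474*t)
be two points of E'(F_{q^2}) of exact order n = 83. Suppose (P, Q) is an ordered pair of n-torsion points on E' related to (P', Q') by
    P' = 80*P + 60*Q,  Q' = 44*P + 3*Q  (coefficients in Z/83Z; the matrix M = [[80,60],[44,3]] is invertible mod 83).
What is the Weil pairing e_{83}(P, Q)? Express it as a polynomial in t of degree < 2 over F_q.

e_{83}(aP+bQ,cP+dQ) = e_{83}(P,Q)^(ad-bc); with (a,b,c,d)=(80,60,44,3) this gives the det-83 law.
Hence e(P,Q) = e(P',Q')^{12} where 12 = 7^{-1} mod 83.
n = 83 = (1010011)_2 (7 bits, wt 4); accumulate f_{83,P'}(Q'+S)/f_{83,P'}(S) along the 6-step ladder.
So e_{83}(P',Q') = 6326540595796 + 173965382524113*t.
Raise to 12: e(P,Q) = 127923616661079 + 63984309082812*t in mu_{83}.

127923616661079 + 63984309082812*t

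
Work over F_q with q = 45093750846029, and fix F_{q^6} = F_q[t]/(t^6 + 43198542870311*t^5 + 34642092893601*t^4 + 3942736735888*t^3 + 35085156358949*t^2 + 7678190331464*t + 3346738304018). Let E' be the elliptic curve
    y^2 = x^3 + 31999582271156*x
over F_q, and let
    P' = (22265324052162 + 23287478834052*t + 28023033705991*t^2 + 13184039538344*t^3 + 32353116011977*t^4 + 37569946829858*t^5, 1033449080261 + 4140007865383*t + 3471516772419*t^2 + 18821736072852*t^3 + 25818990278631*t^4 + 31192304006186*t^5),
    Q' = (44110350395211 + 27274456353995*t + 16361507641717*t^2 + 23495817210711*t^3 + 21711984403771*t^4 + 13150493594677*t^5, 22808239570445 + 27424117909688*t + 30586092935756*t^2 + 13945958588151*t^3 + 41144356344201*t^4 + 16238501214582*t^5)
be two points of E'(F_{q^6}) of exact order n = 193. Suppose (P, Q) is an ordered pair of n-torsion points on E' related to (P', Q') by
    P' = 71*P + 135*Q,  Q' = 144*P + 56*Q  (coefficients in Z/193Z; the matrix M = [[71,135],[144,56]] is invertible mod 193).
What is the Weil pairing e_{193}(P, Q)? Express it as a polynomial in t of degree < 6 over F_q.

17856330212514 + 45009909352196*t + 26053677695736*t^2 + 21157915436654*t^3 + 40474224171090*t^4 + 24994723061820*t^5

Alternating bilinearity on E[193] (values in mu_{193} in F_{45093750846029^6}) gives e(P',Q') = e(P,Q)^det(M).
Hence e(P,Q) = e(P',Q')^{8} where 8 = 169^{-1} mod 193.
Build f_{193,P'} and f_{193,Q'} via the 8-bit ladder of 193=11000001_2; evaluate at shifted divisors; quotient in F_{45093750846029^6}.
Miller gives e_{193}(P',Q') = 42269111050380 + 12014100932009*t + 13698348847947*t^2 + 33158620307705*t^3 + 35059228344767*t^4 + 22045169958343*t^5 in F_{45093750846029^6}.
Raise to 8: e(P,Q) = 17856330212514 + 45009909352196*t + 26053677695736*t^2 + 21157915436654*t^3 + 40474224171090*t^4 + 24994723061820*t^5 in mu_{193}.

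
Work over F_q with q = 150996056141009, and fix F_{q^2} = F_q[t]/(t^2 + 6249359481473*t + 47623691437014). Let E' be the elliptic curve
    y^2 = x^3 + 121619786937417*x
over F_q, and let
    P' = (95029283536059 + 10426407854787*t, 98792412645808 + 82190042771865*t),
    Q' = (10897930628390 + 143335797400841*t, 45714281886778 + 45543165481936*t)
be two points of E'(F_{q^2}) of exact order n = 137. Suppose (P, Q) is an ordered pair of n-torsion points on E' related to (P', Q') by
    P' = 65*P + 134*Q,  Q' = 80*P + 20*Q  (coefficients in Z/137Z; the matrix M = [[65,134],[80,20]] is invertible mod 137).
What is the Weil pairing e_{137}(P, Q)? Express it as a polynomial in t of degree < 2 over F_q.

34578010389616 + 90143444033274*t

Since e_{137}(P,P)=e_{137}(Q,Q)=1 and e_{137}(Q,P)=e_{137}(P,Q)^{-1}, expanding e_{137}(65*P + 134*Q,80*P + 20*Q) leaves e(P,Q)^det(M).
Hence e(P,Q) = e(P',Q')^{54} where 54 = 33^{-1} mod 137.
Build f_{137,P'} and f_{137,Q'} via the 8-bit ladder of 137=10001001_2; evaluate at shifted divisors; quotient in F_{150996056141009^2}.
Result: e(P',Q') = 65483006658601 + 70401223143602*t.
Raise to 54: e(P,Q) = 34578010389616 + 90143444033274*t in mu_{137}.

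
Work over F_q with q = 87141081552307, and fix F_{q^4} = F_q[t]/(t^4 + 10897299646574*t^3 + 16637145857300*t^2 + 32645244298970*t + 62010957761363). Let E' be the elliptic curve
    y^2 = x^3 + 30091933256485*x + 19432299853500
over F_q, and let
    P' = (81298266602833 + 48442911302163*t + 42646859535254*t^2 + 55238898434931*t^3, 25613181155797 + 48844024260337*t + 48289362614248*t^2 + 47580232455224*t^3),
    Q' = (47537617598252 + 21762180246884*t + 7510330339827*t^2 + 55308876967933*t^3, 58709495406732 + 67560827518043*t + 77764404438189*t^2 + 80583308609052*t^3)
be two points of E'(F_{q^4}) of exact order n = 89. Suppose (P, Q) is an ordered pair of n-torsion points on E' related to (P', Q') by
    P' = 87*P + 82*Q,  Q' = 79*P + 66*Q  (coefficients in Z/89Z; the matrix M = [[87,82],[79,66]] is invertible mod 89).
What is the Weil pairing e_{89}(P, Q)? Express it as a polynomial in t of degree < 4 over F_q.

38221606604064 + 2287310804794*t + 44162970636285*t^2 + 80753917300372*t^3

Alternating bilinearity on E[89] (values in mu_{89} in F_{87141081552307^4}) gives e(P',Q') = e(P,Q)^det(M).
det M = 87*66 - 82*79 = -736 = 65 (mod 89); 65^{-1} = 63 (mod 89).
n = 89 = (1011001)_2 (7 bits, wt 4); accumulate f_{89,P'}(Q'+S)/f_{89,P'}(S) along the 6-step ladder.
e_{89}(P',Q') = 14343021408890 + 58660952431333*t + 82174910974137*t^2 + 58247158508716*t^3.
e_{89}(P,Q) = (14343021408890 + 58660952431333*t + 82174910974137*t^2 + 58247158508716*t^3)^{63} = 38221606604064 + 2287310804794*t + 44162970636285*t^2 + 80753917300372*t^3.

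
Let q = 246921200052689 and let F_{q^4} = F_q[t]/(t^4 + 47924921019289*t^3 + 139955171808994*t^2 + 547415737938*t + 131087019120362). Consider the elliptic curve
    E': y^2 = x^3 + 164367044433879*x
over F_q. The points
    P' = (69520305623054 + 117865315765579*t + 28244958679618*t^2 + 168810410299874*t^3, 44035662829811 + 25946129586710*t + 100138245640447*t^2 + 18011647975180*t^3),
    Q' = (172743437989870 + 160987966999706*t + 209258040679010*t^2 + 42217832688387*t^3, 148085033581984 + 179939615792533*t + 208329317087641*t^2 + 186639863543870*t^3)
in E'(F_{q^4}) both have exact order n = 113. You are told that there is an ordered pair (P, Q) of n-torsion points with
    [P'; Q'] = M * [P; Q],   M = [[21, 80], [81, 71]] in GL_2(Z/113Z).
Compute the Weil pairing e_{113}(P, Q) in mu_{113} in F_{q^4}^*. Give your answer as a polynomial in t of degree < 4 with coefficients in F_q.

Since e_{113}(P,P)=e_{113}(Q,Q)=1 and e_{113}(Q,P)=e_{113}(P,Q)^{-1}, expanding e_{113}(21*P + 80*Q,81*P + 71*Q) leaves e(P,Q)^det(M).
So e_{113}(P,Q) = e_{113}(P',Q')^{93}, since 96*93 = 1 mod 113.
Build f_{113,P'} and f_{113,Q'} via the 7-bit ladder of 113=1110001_2; evaluate at shifted divisors; quotient in F_{246921200052689^4}.
e_{113}(P',Q') = 204111518232560 + 167638701214681*t + 27170243499984*t^2 + 174012861670761*t^3.
Thus e_{113}(P,Q) = 217139924520781 + 32905299214422*t + 15922886000893*t^2 + 149392860175377*t^3.

217139924520781 + 32905299214422*t + 15922886000893*t^2 + 149392860175377*t^3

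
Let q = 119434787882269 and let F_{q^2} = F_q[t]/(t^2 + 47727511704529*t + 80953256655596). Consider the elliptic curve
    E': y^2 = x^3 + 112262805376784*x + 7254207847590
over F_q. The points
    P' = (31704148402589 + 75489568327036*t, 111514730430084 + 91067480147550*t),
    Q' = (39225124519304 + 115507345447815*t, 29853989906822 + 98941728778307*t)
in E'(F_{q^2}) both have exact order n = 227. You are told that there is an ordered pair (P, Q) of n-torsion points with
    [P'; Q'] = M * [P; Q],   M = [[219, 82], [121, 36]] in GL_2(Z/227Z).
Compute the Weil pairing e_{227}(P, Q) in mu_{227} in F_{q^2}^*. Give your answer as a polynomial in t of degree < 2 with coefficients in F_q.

Since e_{227}(P,P)=e_{227}(Q,Q)=1 and e_{227}(Q,P)=e_{227}(P,Q)^{-1}, expanding e_{227}(219*P + 82*Q,121*P + 36*Q) leaves e(P,Q)^det(M).
Inverting 5 mod 227: 91. Thus e_{227}(P,Q) = e(P',Q')^{91}.
Run Miller on y^2=x^3+112262805376784*x+7254207847590 over F_{119434787882269}: ladder 11100011 (8 bits); e = f_P(D_Q)/f_Q(D_P).
e_{227}(P',Q') = 80018484359388 + 6818408445307*t.
Finally e_{227}(P,Q) = 45809152304979 + 106279041679748*t.

45809152304979 + 106279041679748*t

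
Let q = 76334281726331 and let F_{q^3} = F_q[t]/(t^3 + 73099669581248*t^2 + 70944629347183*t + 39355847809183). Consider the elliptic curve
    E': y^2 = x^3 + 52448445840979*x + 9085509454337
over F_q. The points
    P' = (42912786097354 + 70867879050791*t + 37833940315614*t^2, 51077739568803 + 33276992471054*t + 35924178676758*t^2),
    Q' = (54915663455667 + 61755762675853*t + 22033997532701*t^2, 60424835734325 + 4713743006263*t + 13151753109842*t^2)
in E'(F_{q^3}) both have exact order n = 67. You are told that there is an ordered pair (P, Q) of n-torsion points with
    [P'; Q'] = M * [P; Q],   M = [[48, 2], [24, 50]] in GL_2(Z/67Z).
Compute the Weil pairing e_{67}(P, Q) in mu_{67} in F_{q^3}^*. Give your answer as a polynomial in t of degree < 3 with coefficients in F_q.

Alternating bilinearity on E[67] (values in mu_{67} in F_{76334281726331^3}) gives e(P',Q') = e(P,Q)^det(M).
Inverting 7 mod 67: 48. Thus e_{67}(P,Q) = e(P',Q')^{48}.
Run Miller on y^2=x^3+52448445840979*x+9085509454337 over F_{76334281726331}: ladder 1000011 (7 bits); e = f_P(D_Q)/f_Q(D_P).
Result: e(P',Q') = 50655430557822 + 21190769568905*t + 39769082695783*t^2.
Thus e_{67}(P,Q) = 75739739456984 + 33698315597589*t + 18890879226720*t^2.

75739739456984 + 33698315597589*t + 18890879226720*t^2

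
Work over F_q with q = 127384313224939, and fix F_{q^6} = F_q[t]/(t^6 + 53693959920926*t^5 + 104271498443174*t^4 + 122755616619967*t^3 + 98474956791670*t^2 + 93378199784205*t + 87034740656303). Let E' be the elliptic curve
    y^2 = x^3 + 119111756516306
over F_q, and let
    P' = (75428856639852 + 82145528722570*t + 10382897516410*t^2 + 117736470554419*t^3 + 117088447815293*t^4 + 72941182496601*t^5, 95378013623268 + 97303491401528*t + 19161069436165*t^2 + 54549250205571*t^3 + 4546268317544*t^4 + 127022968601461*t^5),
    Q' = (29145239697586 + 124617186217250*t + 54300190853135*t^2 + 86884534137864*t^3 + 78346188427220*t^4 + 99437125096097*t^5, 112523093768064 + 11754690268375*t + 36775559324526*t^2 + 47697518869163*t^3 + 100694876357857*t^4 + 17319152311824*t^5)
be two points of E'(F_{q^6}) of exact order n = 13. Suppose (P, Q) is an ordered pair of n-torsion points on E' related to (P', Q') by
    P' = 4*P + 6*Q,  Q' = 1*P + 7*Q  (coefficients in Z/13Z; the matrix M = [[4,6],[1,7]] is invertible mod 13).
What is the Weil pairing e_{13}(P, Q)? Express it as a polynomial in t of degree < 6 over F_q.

The 13-Weil pairing on E[13] over F_{127384313224939} is alternating-bilinear: e_{13}(P',Q') = e_{13}(P,Q)^det(M).
So e_{13}(P,Q) = e_{13}(P',Q')^{3}, since 9*3 = 1 mod 13.
n = 13 = (1101)_2 (4 bits, wt 3); accumulate f_{13,P'}(Q'+S)/f_{13,P'}(S) along the 3-step ladder.
f_P(D_Q)/f_Q(D_P) = 98462409275884 + 111389399085313*t + 30443292317865*t^2 + 105919273756575*t^3 + 83741256033063*t^4 + 182819504295*t^5.
e_{13}(P,Q) = (98462409275884 + 111389399085313*t + 30443292317865*t^2 + 105919273756575*t^3 + 83741256033063*t^4 + 182819504295*t^5)^{3} = 118908310343340 + 36541359717284*t + 65366893076588*t^2 + 14126954353509*t^3 + 126107539543094*t^4 + 54574466104254*t^5.

118908310343340 + 36541359717284*t + 65366893076588*t^2 + 14126954353509*t^3 + 126107539543094*t^4 + 54574466104254*t^5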